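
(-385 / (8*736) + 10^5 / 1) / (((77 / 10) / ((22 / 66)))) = 4329.00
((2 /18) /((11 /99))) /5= 1 /5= 0.20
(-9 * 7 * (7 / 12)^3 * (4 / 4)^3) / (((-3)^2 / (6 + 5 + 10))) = -16807 / 576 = -29.18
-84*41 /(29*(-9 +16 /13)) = 44772 /2929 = 15.29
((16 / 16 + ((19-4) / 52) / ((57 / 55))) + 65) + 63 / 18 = 68941 / 988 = 69.78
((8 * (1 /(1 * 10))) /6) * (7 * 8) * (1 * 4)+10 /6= 473 /15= 31.53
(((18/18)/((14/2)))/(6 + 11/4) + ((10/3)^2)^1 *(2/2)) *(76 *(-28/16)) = -466184/315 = -1479.95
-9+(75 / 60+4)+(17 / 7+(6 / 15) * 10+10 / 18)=815 / 252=3.23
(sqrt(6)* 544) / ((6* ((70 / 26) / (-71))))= -251056* sqrt(6) / 105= -5856.75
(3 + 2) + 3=8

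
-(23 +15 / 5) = -26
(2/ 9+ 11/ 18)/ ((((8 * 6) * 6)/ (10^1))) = 25/ 864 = 0.03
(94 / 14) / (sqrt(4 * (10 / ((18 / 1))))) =4.50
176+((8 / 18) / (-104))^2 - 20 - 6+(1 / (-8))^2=150.02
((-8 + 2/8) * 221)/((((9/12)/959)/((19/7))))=-17833153/3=-5944384.33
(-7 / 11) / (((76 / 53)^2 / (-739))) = 14530957 / 63536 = 228.70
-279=-279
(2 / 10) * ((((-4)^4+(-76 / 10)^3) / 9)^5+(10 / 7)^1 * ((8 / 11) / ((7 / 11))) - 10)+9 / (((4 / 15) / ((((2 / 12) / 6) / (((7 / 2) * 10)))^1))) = -20194426783761326529841 / 29069824218750000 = -694686.92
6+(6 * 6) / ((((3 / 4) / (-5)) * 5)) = -42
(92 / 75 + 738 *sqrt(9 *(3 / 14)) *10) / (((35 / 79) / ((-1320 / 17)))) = -230875920 *sqrt(42) / 833 - 639584 / 2975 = -1796429.84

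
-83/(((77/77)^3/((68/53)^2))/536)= -205712512/2809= -73233.36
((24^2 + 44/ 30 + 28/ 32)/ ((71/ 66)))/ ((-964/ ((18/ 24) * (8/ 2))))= -2290233/ 1368880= -1.67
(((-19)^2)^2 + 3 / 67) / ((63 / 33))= 68263.40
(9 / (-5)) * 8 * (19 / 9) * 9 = -1368 / 5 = -273.60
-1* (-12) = 12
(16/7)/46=8/161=0.05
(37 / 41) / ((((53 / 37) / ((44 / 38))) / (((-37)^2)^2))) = 56445980998 / 41287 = 1367161.12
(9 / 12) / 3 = 1 / 4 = 0.25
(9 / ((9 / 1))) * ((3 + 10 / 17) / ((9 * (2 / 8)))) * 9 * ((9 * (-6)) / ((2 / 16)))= -105408 / 17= -6200.47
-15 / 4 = -3.75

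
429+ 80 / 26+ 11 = 5760 / 13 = 443.08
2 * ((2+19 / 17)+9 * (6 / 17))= 214 / 17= 12.59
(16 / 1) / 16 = 1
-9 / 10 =-0.90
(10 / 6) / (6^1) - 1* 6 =-103 / 18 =-5.72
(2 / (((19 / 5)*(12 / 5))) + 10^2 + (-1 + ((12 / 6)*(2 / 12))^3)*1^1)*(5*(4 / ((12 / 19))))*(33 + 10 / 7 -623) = -1048921100 / 567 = -1849949.03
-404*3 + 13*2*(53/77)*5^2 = -58874/77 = -764.60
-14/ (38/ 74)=-518/ 19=-27.26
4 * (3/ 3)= 4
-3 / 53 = -0.06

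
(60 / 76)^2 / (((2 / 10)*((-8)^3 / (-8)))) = 1125 / 23104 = 0.05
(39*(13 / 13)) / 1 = 39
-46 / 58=-23 / 29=-0.79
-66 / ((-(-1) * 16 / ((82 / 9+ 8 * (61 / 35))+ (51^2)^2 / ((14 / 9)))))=-30139130219 / 1680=-17939958.46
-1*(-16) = 16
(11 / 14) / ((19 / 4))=22 / 133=0.17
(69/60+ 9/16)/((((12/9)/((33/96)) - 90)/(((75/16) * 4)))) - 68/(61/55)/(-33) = 49431775/33285504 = 1.49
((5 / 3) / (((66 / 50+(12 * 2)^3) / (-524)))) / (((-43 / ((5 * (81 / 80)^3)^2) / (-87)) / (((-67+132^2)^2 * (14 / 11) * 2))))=-754232980644174501253539 / 285709712752640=-2639857684.14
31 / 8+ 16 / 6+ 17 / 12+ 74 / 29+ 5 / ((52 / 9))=102925 / 9048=11.38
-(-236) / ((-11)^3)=-236 / 1331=-0.18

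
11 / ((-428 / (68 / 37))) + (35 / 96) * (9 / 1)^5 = 2727368911 / 126688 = 21528.23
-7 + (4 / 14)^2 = -339 / 49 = -6.92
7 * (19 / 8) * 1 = 133 / 8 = 16.62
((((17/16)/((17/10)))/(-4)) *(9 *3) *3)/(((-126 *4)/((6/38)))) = 135/34048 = 0.00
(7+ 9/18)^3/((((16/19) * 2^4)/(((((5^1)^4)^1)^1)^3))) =15655517578125/2048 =7644295692.44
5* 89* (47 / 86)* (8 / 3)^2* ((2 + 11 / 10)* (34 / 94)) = 750448 / 387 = 1939.14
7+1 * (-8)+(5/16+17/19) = 63/304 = 0.21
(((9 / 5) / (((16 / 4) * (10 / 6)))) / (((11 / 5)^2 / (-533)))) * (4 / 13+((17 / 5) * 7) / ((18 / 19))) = -3659619 / 4840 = -756.12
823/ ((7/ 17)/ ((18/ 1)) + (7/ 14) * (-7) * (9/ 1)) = -125919/ 4816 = -26.15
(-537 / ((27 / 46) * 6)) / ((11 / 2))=-8234 / 297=-27.72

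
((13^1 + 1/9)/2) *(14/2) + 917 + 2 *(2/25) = 963.05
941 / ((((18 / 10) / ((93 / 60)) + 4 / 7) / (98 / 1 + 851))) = 193782953 / 376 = 515380.19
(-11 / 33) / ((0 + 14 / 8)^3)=-64 / 1029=-0.06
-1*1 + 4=3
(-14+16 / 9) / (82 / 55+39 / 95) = -114950 / 17883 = -6.43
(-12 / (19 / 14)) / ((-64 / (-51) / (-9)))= 9639 / 152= 63.41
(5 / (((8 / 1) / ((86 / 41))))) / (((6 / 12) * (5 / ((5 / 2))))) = 215 / 164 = 1.31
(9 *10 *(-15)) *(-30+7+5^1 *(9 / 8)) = 93825 / 4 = 23456.25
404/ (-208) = -101/ 52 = -1.94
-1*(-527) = 527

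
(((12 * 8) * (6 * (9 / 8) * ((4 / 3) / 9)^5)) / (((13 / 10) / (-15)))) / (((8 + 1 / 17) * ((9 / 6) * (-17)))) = 819200 / 315498807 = 0.00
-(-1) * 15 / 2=15 / 2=7.50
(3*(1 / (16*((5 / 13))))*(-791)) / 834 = -10283 / 22240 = -0.46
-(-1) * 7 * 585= 4095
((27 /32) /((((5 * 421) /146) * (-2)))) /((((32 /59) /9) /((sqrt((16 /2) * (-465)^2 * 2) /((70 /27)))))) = -2628015111 /7544320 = -348.34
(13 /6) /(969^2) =13 /5633766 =0.00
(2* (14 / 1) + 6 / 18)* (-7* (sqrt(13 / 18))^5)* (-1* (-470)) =-23630425* sqrt(26) / 2916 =-41320.99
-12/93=-4/31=-0.13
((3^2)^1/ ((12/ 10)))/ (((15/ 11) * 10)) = 11/ 20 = 0.55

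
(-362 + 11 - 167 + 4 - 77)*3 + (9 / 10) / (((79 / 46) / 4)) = -699507 / 395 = -1770.90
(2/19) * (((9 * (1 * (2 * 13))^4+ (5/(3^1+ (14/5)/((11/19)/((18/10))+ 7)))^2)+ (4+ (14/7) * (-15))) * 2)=1843907811015208/2129606811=865844.25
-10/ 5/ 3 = -2/ 3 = -0.67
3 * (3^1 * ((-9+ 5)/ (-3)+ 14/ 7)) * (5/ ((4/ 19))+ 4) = 1665/ 2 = 832.50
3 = 3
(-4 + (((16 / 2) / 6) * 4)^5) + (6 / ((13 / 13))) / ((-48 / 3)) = 8380103 / 1944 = 4310.75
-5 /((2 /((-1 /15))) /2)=1 /3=0.33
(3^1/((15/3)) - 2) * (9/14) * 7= -63/10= -6.30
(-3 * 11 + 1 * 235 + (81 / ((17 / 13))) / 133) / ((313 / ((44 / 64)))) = 5035525 / 11323088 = 0.44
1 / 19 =0.05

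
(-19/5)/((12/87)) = -551/20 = -27.55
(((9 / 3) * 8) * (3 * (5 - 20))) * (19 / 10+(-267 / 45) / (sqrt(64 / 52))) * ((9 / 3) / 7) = -6156 / 7+4806 * sqrt(13) / 7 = 1596.04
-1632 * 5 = -8160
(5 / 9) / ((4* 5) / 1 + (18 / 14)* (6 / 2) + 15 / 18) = 70 / 3111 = 0.02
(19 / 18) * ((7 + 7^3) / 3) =3325 / 27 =123.15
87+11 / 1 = 98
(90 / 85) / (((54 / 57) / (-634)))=-12046 / 17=-708.59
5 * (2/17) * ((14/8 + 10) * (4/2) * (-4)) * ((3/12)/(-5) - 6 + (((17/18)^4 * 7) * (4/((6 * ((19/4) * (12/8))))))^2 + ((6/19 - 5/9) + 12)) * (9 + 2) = -77854514114713523/21398395868937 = -3638.33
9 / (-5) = -9 / 5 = -1.80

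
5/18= 0.28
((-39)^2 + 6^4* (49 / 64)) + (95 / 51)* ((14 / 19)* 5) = 514103 / 204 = 2520.11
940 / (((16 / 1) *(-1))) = -58.75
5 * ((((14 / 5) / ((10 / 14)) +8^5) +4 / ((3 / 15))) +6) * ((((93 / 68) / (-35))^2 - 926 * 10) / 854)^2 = 563969967956332621170393387 / 29250519425607200000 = 19280682.16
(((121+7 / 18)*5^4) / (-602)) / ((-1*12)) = 1365625 / 130032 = 10.50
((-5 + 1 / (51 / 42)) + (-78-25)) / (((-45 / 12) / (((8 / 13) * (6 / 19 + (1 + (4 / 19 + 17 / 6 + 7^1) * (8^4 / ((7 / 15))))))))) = 45574196160 / 29393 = 1550511.90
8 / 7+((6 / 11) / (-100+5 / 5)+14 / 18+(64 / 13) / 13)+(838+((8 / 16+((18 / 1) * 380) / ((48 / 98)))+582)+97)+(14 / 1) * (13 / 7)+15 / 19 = 759368102225 / 48954906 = 15511.58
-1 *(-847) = 847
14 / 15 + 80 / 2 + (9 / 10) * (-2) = 587 / 15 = 39.13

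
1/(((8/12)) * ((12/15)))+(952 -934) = 159/8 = 19.88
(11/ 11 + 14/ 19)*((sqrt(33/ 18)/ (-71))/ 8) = -11*sqrt(66)/ 21584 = -0.00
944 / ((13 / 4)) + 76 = 4764 / 13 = 366.46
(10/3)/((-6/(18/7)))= -10/7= -1.43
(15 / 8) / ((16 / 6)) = 45 / 64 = 0.70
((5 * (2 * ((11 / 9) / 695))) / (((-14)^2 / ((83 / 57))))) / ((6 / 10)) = 4565 / 20964258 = 0.00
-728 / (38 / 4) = -1456 / 19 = -76.63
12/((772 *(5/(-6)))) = -18/965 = -0.02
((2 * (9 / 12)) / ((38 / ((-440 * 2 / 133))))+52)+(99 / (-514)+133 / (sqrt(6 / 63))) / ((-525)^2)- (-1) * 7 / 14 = 52.24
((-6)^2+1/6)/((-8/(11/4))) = -2387/192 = -12.43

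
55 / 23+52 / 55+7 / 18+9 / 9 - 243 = -5425507 / 22770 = -238.27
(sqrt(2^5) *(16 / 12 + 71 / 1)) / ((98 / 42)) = 124 *sqrt(2) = 175.36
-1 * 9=-9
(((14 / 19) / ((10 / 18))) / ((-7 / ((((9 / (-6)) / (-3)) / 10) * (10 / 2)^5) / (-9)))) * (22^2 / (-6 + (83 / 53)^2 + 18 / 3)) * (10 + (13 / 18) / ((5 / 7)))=75786749775 / 130891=579006.58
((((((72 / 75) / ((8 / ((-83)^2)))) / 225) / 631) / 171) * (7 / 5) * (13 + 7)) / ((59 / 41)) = 0.00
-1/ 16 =-0.06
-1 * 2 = -2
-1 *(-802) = 802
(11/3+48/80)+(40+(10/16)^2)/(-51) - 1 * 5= -24893/16320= -1.53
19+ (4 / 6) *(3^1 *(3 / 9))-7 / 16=923 / 48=19.23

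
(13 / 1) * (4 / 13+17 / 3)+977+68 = 1122.67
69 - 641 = -572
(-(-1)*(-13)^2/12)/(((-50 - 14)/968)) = -20449/96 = -213.01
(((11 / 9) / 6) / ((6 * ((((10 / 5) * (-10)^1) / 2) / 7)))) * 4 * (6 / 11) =-7 / 135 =-0.05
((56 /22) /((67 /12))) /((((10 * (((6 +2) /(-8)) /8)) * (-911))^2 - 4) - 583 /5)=26880 /76449361549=0.00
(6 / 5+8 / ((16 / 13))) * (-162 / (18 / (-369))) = 255717 / 10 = 25571.70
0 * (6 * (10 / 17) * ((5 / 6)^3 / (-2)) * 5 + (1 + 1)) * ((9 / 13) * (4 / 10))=0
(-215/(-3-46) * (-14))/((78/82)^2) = -722830/10647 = -67.89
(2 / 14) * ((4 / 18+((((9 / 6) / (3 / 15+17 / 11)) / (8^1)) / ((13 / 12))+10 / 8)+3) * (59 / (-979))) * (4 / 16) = -4039199 / 410522112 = -0.01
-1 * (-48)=48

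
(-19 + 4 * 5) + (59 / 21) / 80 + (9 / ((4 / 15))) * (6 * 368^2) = 46071246539 / 1680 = 27423361.04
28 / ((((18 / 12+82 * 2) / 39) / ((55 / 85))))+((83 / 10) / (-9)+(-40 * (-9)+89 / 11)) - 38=1857493639 / 5570730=333.44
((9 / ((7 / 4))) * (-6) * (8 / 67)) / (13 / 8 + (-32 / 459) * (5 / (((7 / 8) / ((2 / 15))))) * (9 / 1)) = -2115072 / 658409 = -3.21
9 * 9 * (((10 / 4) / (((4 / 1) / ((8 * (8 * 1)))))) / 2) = 1620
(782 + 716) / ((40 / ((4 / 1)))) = 749 / 5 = 149.80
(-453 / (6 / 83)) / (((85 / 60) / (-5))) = 375990 / 17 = 22117.06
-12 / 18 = -2 / 3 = -0.67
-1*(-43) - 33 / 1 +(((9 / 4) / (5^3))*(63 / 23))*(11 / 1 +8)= 125773 / 11500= 10.94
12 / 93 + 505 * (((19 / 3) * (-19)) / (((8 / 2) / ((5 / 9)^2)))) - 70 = -143391727 / 30132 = -4758.79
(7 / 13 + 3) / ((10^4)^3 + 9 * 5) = 46 / 13000000000585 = 0.00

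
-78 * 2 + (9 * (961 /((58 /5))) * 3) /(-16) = -274503 /928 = -295.80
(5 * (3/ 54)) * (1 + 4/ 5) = 0.50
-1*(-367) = 367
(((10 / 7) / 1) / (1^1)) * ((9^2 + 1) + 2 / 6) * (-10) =-24700 / 21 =-1176.19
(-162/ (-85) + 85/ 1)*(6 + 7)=96031/ 85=1129.78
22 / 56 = 11 / 28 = 0.39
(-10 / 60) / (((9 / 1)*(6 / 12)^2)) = -0.07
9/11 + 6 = 75/11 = 6.82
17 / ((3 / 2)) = 34 / 3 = 11.33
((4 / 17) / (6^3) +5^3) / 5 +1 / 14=402776 / 16065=25.07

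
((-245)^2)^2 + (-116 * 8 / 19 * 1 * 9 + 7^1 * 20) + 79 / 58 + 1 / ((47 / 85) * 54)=2519286285516385 / 699219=3603000326.82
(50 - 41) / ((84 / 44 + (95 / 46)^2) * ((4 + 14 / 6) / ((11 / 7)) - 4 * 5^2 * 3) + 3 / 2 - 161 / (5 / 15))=-6912972 / 1773469339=-0.00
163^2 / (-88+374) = 26569 / 286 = 92.90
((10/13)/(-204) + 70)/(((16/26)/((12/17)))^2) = 3619785/39304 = 92.10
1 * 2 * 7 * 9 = 126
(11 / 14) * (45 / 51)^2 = 2475 / 4046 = 0.61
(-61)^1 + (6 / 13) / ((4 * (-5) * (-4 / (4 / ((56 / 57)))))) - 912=-7083269 / 7280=-972.98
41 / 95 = 0.43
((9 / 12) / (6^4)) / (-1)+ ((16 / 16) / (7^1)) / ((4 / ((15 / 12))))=0.04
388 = 388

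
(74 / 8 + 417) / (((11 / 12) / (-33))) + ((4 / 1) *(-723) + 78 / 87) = -528847 / 29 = -18236.10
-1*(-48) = 48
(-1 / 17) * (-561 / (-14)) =-33 / 14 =-2.36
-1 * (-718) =718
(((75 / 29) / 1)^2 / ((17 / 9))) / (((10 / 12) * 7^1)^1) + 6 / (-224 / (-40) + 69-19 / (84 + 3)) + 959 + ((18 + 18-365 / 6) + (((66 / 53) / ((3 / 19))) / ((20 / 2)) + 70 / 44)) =937.23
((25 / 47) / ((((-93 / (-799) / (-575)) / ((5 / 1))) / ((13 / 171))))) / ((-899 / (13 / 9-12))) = -79421875 / 6772167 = -11.73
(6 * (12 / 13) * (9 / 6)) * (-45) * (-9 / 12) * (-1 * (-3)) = 10935 / 13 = 841.15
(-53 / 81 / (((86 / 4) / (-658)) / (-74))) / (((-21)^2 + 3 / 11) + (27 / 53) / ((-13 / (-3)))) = -39117886808 / 11651669451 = -3.36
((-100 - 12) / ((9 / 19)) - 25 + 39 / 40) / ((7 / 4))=-93769 / 630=-148.84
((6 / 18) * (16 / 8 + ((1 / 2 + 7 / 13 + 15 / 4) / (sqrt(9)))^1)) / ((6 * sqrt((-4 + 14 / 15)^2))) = 935 / 14352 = 0.07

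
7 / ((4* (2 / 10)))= 35 / 4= 8.75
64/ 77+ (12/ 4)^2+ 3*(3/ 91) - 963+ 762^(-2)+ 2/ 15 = -395621595137/ 415160460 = -952.94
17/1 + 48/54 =17.89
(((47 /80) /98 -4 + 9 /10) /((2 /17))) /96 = -412369 /1505280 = -0.27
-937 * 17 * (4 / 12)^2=-15929 / 9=-1769.89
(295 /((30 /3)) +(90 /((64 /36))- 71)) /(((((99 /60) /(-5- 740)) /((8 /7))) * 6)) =-543850 /693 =-784.78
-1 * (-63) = 63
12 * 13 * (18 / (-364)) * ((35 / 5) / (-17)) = 54 / 17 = 3.18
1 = 1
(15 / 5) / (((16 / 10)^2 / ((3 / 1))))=3.52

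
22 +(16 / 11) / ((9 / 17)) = 2450 / 99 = 24.75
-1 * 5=-5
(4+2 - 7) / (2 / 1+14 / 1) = -1 / 16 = -0.06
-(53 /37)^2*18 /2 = -25281 /1369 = -18.47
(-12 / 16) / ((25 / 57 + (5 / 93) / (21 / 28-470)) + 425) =-3316659 / 1881379160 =-0.00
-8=-8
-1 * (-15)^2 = -225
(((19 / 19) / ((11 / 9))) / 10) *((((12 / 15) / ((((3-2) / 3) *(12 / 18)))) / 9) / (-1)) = -9 / 275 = -0.03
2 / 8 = 1 / 4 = 0.25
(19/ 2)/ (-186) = -19/ 372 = -0.05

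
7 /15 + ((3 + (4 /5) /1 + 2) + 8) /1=214 /15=14.27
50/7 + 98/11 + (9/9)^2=1313/77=17.05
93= 93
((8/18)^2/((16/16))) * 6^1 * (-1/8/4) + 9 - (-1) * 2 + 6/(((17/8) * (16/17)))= 377/27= 13.96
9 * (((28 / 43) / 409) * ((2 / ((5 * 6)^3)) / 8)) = 7 / 52761000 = 0.00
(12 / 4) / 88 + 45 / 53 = 0.88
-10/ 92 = -5/ 46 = -0.11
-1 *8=-8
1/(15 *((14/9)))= 3/70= 0.04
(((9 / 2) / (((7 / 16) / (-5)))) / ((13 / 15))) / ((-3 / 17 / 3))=91800 / 91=1008.79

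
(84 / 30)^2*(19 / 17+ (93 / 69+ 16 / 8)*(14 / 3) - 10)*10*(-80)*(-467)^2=-10815623222656 / 1173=-9220480155.72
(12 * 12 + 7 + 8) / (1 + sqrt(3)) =-159 / 2 + 159 * sqrt(3) / 2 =58.20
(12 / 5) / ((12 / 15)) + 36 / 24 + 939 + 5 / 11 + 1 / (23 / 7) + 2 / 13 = 6212347 / 6578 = 944.41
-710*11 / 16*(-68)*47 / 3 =3120095 / 6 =520015.83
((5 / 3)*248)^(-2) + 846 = 1300809609 / 1537600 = 846.00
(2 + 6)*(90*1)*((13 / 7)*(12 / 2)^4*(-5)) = -60652800 / 7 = -8664685.71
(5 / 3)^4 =625 / 81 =7.72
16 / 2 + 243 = 251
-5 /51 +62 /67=2827 /3417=0.83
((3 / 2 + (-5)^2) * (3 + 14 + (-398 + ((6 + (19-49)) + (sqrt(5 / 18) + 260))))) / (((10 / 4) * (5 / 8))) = -12296 / 5 + 212 * sqrt(10) / 75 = -2450.26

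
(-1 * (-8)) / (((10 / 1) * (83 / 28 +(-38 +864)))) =112 / 116055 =0.00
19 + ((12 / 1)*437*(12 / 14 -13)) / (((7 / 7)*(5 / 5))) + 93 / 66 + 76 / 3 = -29397707 / 462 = -63631.40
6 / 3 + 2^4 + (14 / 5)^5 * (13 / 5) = 7272962 / 15625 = 465.47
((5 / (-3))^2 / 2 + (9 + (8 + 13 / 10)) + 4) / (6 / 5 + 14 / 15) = 533 / 48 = 11.10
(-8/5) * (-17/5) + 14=486/25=19.44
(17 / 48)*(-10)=-85 / 24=-3.54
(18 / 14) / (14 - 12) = 9 / 14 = 0.64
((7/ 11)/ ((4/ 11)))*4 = 7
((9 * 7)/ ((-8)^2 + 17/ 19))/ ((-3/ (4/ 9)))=-532/ 3699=-0.14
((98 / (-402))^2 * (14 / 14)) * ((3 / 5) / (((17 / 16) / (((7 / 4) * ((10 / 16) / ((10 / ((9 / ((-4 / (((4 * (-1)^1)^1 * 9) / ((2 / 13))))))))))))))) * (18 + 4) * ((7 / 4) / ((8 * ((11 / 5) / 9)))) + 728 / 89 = 40188284591 / 869357696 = 46.23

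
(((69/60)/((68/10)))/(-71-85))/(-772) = 23/16378752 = 0.00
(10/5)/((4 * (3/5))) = 5/6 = 0.83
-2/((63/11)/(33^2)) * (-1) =2662/7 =380.29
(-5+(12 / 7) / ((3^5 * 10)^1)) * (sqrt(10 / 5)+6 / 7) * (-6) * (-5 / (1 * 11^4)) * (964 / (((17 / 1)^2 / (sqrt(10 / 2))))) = -27325544 * sqrt(10) / 799706061 - 54651088 * sqrt(5) / 1865980809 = -0.17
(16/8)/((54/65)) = 65/27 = 2.41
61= 61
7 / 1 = 7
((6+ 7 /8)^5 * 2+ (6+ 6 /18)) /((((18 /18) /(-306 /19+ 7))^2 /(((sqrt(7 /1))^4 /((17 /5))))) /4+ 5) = 11073439184246705 /1802136416256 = 6144.62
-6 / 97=-0.06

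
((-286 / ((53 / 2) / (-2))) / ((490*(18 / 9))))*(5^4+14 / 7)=13.81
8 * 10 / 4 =20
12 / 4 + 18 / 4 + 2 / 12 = 23 / 3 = 7.67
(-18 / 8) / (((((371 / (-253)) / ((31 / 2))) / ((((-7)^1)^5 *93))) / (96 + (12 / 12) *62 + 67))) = -3546356172975 / 424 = -8364047577.77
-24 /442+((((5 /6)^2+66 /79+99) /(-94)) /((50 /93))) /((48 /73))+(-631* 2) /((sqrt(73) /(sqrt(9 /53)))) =-3786* sqrt(3869) /3869-145555092161 /47265004800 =-63.95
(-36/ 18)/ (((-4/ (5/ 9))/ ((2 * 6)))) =10/ 3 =3.33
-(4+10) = -14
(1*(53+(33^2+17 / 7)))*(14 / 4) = 8011 / 2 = 4005.50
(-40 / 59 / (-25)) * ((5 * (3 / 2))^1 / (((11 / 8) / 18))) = 1728 / 649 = 2.66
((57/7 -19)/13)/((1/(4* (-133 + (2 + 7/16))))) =39691/91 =436.16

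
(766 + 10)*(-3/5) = -2328/5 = -465.60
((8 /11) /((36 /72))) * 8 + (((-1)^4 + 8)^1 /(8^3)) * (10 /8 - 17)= 11.36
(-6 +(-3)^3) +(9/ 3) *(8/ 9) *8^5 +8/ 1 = 262069/ 3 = 87356.33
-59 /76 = -0.78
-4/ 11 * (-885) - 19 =3331/ 11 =302.82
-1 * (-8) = 8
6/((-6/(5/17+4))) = -4.29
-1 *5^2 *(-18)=450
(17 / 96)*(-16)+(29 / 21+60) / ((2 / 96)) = 123625 / 42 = 2943.45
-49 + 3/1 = -46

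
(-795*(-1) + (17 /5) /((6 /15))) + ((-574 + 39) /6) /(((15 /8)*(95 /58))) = 774.47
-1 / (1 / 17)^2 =-289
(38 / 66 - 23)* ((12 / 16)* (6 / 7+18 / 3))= -8880 / 77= -115.32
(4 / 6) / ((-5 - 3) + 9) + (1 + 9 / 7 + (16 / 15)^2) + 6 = 15892 / 1575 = 10.09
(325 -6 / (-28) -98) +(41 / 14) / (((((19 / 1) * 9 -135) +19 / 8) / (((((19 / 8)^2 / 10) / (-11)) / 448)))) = 385001759279 / 1694443520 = 227.21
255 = 255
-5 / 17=-0.29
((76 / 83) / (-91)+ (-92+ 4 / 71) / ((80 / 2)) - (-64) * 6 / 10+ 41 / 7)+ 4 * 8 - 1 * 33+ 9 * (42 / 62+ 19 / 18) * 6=1597452079 / 11874395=134.53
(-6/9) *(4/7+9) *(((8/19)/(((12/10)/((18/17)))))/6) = -2680/6783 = -0.40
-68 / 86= -34 / 43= -0.79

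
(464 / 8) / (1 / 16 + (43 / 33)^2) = 1010592 / 30673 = 32.95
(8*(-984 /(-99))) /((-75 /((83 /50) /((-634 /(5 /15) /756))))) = 1524544 /2179375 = 0.70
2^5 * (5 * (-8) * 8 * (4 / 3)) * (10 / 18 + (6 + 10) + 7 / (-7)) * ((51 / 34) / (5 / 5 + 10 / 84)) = -40140800 / 141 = -284686.52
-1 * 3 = -3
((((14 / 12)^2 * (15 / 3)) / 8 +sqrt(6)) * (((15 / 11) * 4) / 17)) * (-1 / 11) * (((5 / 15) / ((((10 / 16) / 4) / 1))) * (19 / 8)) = -304 * sqrt(6) / 2057- 4655 / 37026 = -0.49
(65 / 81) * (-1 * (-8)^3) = 33280 / 81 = 410.86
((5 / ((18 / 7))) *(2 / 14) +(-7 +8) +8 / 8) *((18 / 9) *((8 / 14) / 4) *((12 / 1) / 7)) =1.12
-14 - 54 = -68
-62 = -62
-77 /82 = -0.94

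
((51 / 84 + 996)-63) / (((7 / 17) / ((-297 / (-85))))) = 7763877 / 980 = 7922.32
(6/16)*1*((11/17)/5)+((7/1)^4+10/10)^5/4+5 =13592956801568648873/680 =19989642355248013.05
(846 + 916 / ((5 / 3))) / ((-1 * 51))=-2326 / 85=-27.36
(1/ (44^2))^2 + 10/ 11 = 3407361/ 3748096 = 0.91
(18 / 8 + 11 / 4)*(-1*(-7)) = 35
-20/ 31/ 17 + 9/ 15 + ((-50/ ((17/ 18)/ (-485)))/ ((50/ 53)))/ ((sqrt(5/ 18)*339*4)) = 1481/ 2635 + 46269*sqrt(10)/ 3842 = 38.65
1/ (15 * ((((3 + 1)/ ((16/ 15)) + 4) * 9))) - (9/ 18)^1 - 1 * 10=-87877/ 8370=-10.50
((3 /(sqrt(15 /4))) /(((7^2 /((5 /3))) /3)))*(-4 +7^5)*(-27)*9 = -8166258*sqrt(15) /49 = -645464.92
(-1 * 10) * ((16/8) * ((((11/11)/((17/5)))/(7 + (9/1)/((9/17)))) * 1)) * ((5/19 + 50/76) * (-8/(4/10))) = 4375/969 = 4.51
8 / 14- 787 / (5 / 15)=-16523 / 7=-2360.43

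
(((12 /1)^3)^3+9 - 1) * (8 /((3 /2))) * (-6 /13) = -165112971520 /13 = -12700997809.23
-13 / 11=-1.18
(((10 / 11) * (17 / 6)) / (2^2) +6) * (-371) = -325367 / 132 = -2464.90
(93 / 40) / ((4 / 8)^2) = 93 / 10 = 9.30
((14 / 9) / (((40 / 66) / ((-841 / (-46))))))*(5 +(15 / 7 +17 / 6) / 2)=351.38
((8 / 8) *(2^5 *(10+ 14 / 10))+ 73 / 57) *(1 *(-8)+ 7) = -104333 / 285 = -366.08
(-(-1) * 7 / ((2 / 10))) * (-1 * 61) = -2135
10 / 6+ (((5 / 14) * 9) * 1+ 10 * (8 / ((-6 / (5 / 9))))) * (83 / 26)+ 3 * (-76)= -2355959 / 9828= -239.72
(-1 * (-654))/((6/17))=1853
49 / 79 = 0.62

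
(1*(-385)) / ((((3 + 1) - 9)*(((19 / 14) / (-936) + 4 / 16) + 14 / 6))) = 1009008 / 33833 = 29.82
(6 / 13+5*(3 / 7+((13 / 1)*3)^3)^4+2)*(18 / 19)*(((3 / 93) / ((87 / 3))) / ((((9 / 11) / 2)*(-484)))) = -1932383639308470855363872 / 5864641783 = -329497301081529.82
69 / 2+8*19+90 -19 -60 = 395 / 2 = 197.50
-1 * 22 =-22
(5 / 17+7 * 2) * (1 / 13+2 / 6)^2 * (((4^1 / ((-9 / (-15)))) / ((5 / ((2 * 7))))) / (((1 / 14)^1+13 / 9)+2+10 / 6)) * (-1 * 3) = -48771072 / 1876069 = -26.00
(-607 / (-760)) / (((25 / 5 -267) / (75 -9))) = -20031 / 99560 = -0.20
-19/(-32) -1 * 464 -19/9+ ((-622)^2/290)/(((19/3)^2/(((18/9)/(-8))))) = -7143192221/15075360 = -473.83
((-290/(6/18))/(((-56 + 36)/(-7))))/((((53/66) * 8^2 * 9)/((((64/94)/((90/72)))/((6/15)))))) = -2233/2491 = -0.90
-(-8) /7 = 8 /7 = 1.14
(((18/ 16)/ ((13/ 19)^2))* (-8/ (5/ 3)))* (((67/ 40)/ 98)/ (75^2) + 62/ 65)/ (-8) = 296114803293/ 215306000000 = 1.38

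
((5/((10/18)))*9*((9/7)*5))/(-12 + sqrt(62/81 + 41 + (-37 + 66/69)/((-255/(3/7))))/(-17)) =-500435846325/11521087064 + 557685*sqrt(39655284515)/80647609448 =-42.06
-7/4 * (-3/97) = 21/388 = 0.05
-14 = -14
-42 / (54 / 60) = -140 / 3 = -46.67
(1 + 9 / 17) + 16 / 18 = 370 / 153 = 2.42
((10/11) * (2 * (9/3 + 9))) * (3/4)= 180/11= 16.36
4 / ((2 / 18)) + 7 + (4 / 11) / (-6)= 1417 / 33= 42.94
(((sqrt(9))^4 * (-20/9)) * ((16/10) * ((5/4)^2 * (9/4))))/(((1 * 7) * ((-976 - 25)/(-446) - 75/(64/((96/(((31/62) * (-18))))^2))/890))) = -120570525/1745989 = -69.06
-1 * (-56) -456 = -400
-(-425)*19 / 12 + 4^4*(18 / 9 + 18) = 69515 / 12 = 5792.92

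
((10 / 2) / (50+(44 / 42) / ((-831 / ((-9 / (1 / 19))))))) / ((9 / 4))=9695 / 219078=0.04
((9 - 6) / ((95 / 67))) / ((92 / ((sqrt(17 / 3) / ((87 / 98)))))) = 3283 * sqrt(51) / 380190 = 0.06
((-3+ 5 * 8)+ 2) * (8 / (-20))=-78 / 5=-15.60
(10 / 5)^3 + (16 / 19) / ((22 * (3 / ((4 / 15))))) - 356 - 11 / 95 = -3273997 / 9405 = -348.11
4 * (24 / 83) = 96 / 83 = 1.16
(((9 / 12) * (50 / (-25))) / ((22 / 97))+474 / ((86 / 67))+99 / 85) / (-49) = -58511163 / 7880180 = -7.43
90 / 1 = 90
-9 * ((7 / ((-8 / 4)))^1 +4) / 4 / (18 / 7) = -7 / 16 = -0.44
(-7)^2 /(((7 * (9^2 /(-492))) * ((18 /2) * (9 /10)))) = -11480 /2187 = -5.25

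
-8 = -8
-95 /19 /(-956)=5 /956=0.01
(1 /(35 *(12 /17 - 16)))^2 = 289 /82810000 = 0.00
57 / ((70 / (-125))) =-1425 / 14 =-101.79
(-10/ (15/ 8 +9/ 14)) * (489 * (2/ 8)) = -22820/ 47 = -485.53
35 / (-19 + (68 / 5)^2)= 875 / 4149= 0.21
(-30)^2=900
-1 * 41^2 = -1681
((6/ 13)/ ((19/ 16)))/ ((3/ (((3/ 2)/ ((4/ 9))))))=108/ 247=0.44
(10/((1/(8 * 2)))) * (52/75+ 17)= 42464/15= 2830.93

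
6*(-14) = -84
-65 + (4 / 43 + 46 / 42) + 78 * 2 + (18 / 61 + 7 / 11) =56422441 / 605913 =93.12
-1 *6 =-6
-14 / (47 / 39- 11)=273 / 191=1.43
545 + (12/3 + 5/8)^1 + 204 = 6029/8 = 753.62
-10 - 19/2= -39/2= -19.50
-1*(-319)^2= -101761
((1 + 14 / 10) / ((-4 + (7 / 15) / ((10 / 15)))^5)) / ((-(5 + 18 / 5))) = 400000 / 560940633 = 0.00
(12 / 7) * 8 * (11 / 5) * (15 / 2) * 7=1584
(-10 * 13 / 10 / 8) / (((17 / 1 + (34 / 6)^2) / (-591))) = 5319 / 272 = 19.56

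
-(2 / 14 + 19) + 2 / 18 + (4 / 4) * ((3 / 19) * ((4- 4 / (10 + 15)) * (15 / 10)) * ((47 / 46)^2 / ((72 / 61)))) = -577089889 / 31660650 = -18.23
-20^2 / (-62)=200 / 31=6.45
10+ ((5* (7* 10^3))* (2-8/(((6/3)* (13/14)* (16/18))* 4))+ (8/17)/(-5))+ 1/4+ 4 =27610.31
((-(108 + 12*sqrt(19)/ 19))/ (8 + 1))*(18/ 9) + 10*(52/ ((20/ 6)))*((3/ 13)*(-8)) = -312 - 8*sqrt(19)/ 57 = -312.61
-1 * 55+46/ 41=-53.88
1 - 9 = -8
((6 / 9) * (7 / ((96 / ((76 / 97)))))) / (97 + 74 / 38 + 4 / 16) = 361 / 940221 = 0.00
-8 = -8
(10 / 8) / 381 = 5 / 1524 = 0.00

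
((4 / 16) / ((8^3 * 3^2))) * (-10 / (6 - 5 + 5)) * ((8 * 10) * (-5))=125 / 3456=0.04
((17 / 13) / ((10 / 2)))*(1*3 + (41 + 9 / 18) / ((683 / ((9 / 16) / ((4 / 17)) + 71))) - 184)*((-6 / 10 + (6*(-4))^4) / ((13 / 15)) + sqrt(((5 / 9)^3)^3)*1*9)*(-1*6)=3644113625*sqrt(5) / 46028736 + 3917248308078633 / 36936640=106053361.84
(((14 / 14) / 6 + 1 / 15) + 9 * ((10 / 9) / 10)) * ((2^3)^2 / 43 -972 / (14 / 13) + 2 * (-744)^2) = 6159712751 / 4515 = 1364277.46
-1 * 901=-901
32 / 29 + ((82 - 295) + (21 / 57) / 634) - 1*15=-79262477 / 349334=-226.90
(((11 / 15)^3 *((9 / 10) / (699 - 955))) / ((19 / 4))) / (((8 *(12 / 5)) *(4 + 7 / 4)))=-1331 / 503424000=-0.00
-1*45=-45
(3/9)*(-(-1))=1/3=0.33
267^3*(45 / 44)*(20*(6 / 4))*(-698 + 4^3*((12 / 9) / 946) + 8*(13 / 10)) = -2089044024362235 / 5203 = -401507596456.32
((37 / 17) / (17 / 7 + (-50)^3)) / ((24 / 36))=-259 / 9916474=-0.00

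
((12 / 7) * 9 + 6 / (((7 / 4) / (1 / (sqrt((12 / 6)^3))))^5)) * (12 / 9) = 32 * sqrt(2) / 16807 + 144 / 7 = 20.57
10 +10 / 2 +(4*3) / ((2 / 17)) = 117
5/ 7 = 0.71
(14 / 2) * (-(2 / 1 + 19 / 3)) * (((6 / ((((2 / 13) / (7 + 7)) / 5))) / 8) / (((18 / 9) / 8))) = -79625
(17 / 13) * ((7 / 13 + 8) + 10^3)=222887 / 169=1318.86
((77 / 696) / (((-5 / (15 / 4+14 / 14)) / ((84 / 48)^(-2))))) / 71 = -209 / 432390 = -0.00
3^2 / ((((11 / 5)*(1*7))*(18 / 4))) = 10 / 77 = 0.13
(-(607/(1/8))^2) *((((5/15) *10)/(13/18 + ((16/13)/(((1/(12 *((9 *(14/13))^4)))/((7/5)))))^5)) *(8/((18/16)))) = -0.00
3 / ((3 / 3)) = 3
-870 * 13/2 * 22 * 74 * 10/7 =-92063400/7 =-13151914.29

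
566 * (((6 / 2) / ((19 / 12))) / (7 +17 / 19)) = 3396 / 25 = 135.84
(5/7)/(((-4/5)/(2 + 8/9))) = -325/126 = -2.58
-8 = -8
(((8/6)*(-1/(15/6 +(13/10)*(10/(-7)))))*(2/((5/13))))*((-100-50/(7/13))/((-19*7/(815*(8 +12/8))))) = -847600/7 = -121085.71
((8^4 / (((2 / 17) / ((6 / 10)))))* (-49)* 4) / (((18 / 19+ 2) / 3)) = -20837376 / 5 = -4167475.20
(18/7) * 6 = 108/7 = 15.43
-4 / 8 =-1 / 2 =-0.50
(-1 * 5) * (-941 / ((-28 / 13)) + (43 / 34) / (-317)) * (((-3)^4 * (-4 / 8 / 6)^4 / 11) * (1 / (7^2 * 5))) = -65923035 / 20820681728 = -0.00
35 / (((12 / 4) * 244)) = 0.05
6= 6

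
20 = 20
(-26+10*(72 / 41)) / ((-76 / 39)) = 6747 / 1558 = 4.33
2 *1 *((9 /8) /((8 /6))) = 27 /16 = 1.69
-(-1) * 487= 487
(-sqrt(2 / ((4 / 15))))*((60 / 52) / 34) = -15*sqrt(30) / 884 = -0.09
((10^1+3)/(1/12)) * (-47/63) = -116.38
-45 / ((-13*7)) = 45 / 91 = 0.49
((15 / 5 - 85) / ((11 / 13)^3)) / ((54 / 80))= -7206160 / 35937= -200.52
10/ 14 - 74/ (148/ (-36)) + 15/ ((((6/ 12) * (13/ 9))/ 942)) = 1782083/ 91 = 19583.33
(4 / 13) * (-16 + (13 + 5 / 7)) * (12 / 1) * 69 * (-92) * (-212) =-1033555968 / 91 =-11357757.89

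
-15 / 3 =-5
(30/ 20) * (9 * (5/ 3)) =45/ 2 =22.50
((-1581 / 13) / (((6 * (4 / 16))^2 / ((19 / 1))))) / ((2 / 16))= -320416 / 39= -8215.79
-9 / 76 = -0.12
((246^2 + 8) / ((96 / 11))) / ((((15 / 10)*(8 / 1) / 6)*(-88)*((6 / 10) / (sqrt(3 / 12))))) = -75655 / 2304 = -32.84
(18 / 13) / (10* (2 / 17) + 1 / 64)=1.16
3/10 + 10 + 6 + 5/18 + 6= 1016/45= 22.58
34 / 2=17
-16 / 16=-1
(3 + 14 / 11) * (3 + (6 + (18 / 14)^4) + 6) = 2001072 / 26411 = 75.77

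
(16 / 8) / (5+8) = 2 / 13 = 0.15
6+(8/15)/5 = 458/75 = 6.11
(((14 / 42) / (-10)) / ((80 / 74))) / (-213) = 37 / 255600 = 0.00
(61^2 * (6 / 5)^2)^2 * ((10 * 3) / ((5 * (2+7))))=11962806624 / 625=19140490.60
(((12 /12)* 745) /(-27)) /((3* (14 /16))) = -5960 /567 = -10.51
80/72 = 10/9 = 1.11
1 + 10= 11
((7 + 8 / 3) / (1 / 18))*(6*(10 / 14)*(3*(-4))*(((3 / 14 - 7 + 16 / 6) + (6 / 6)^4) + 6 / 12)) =1148400 / 49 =23436.73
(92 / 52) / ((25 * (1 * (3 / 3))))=23 / 325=0.07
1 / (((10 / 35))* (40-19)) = 1 / 6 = 0.17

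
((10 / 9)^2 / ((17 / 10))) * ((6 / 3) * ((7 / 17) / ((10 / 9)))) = 1400 / 2601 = 0.54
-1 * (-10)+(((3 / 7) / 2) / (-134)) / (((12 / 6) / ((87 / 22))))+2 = 990267 / 82544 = 12.00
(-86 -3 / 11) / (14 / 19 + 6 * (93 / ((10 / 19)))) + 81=80.92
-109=-109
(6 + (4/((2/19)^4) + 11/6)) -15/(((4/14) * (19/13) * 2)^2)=564313663/17328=32566.58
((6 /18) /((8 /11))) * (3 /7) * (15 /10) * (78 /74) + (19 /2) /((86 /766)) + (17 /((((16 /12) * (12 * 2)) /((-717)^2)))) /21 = 4665121631 /356384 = 13090.15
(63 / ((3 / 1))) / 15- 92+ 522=2157 / 5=431.40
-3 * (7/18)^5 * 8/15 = -16807/1180980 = -0.01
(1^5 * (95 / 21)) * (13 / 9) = 1235 / 189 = 6.53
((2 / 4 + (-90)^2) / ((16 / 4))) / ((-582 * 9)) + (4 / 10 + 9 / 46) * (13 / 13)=1007309 / 4818960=0.21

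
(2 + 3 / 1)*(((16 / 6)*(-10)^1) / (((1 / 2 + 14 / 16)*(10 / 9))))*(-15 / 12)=1200 / 11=109.09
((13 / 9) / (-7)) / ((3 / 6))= -26 / 63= -0.41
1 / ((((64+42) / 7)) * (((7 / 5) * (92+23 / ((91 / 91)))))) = 1 / 2438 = 0.00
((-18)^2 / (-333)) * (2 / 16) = -9 / 74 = -0.12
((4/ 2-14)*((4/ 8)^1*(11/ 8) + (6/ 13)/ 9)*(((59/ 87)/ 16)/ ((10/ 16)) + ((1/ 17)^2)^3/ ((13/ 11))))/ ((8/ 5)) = -8534735021773/ 22713259328448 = -0.38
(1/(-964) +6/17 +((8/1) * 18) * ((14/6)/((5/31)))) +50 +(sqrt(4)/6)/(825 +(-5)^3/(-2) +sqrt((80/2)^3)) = 12145147841549/5692453740 - 64 * sqrt(10)/1736775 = 2133.55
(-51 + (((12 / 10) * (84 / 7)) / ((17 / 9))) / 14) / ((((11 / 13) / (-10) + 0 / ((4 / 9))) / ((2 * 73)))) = 113959716 / 1309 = 87058.61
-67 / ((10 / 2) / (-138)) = 9246 / 5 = 1849.20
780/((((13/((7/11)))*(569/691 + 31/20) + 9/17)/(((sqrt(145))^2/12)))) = 15500166500/80609891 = 192.29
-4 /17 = -0.24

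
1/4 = 0.25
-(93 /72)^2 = -961 /576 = -1.67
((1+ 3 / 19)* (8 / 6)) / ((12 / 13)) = 286 / 171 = 1.67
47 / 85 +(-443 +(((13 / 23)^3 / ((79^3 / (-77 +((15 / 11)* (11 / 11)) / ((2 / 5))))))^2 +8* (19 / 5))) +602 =281215900976343280784776381 / 1480450364356358806972660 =189.95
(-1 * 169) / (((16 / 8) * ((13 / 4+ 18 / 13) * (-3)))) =4394 / 723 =6.08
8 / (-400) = -1 / 50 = -0.02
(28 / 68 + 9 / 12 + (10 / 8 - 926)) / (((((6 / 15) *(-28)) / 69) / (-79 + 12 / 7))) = -418644735 / 952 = -439752.87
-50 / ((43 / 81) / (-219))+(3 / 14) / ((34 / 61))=422196069 / 20468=20627.13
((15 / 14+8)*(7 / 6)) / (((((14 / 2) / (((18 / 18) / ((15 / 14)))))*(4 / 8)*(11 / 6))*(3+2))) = 254 / 825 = 0.31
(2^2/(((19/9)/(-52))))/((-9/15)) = 3120/19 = 164.21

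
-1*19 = -19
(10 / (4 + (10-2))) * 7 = 35 / 6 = 5.83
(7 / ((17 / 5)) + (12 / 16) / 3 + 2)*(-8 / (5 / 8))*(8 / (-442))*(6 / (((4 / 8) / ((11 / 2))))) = 65.88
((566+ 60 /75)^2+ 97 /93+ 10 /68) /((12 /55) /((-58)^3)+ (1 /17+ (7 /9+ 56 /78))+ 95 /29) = 37959144155862501 /570741171895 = 66508.51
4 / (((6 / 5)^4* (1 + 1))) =625 / 648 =0.96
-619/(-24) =619/24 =25.79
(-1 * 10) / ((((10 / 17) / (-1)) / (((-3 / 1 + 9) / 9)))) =34 / 3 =11.33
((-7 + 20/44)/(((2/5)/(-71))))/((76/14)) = 44730/209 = 214.02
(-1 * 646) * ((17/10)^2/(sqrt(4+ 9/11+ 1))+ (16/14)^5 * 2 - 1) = -31478934/16807 - 93347 * sqrt(11)/400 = -2646.96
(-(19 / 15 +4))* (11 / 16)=-869 / 240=-3.62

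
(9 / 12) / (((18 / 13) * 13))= 1 / 24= 0.04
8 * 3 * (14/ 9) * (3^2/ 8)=42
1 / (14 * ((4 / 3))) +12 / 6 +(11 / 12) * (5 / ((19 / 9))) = 4495 / 1064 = 4.22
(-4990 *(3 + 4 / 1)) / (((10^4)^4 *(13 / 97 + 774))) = -338821 / 75091000000000000000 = -0.00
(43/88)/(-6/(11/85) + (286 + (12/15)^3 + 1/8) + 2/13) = 69875/34381091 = 0.00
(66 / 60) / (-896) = -11 / 8960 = -0.00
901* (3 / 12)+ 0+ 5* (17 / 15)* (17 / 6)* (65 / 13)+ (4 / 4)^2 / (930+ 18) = 217231 / 711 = 305.53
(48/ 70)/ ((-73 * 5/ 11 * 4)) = -66/ 12775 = -0.01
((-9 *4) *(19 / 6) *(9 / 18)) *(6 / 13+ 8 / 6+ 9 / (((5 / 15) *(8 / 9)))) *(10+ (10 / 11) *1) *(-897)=197377605 / 11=17943418.64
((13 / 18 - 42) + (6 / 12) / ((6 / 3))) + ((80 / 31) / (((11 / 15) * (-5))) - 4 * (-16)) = 273367 / 12276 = 22.27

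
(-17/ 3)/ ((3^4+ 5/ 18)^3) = -33048/ 3131359847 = -0.00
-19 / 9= -2.11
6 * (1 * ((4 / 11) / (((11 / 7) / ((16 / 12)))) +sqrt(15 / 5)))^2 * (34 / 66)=7616 * sqrt(3) / 3993 +13866934 / 1449459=12.87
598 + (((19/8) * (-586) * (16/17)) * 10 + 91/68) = -12499.49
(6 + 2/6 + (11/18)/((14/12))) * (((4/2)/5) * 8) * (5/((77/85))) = 65280/539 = 121.11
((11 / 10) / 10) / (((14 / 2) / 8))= 22 / 175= 0.13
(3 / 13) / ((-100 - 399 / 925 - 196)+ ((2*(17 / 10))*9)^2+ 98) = 925 / 2957864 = 0.00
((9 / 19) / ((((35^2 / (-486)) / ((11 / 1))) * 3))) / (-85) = 16038 / 1978375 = 0.01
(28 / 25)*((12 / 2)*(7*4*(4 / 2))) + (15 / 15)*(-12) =9108 / 25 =364.32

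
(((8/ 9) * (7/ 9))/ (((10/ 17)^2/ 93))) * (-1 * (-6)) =250852/ 225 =1114.90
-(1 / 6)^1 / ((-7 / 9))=3 / 14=0.21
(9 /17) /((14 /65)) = 585 /238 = 2.46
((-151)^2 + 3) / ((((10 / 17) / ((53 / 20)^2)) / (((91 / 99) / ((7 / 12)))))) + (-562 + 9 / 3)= 3534506339 / 8250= 428425.01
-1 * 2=-2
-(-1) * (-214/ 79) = -214/ 79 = -2.71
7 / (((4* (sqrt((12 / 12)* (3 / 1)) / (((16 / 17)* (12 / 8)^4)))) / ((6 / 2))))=14.44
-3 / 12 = -1 / 4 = -0.25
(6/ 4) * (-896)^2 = 1204224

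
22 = 22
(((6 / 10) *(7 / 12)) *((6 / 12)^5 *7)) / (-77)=-7 / 7040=-0.00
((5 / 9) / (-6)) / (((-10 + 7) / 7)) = 35 / 162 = 0.22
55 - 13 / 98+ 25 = 7827 / 98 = 79.87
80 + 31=111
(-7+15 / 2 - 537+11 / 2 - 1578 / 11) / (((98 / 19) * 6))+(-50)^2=5343013 / 2156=2478.21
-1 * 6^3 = -216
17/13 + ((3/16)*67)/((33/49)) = 45671/2288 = 19.96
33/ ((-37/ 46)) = -1518/ 37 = -41.03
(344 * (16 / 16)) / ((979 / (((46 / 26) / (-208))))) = -989 / 330902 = -0.00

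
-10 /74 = -5 /37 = -0.14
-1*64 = -64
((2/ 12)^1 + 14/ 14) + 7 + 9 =103/ 6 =17.17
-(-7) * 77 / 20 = 539 / 20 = 26.95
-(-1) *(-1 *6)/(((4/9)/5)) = -135/2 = -67.50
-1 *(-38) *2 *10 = 760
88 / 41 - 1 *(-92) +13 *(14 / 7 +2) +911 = 43343 / 41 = 1057.15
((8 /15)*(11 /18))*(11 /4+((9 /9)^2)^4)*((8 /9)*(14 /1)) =1232 /81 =15.21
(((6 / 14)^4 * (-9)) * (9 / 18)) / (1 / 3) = -0.46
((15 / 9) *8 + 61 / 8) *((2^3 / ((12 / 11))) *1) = 5533 / 36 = 153.69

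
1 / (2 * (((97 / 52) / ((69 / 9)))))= 2.05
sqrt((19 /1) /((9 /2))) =sqrt(38) /3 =2.05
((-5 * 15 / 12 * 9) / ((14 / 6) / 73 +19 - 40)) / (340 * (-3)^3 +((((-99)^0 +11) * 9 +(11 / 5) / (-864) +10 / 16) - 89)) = -0.00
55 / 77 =5 / 7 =0.71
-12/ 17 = -0.71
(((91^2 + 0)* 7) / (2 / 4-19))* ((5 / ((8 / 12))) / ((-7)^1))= 124215 / 37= 3357.16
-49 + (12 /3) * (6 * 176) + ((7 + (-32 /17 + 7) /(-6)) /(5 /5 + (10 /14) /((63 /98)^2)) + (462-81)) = 34250713 /7514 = 4558.25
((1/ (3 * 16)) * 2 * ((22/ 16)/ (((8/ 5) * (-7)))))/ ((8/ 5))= -275/ 86016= -0.00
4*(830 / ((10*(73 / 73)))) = 332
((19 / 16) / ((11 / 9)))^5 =146211169851 / 168874213376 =0.87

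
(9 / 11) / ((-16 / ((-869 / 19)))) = 711 / 304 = 2.34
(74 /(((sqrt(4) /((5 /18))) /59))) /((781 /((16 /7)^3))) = 22353920 /2410947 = 9.27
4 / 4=1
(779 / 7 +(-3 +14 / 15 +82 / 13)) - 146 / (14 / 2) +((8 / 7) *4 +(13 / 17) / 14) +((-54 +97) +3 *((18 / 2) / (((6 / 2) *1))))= 7021631 / 46410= 151.30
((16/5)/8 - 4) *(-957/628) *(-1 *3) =-25839/1570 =-16.46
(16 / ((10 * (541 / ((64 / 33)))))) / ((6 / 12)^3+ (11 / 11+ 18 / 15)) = 4096 / 1660329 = 0.00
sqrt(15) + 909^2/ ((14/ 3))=sqrt(15) + 2478843/ 14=177064.09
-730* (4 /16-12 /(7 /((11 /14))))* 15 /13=1177125 /1274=923.96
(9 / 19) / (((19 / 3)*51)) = 9 / 6137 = 0.00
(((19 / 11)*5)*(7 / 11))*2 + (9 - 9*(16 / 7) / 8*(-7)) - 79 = -4962 / 121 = -41.01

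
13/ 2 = 6.50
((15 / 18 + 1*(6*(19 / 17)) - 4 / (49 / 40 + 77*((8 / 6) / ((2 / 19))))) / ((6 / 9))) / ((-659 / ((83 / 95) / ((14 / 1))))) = -7475630969 / 6984340512520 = -0.00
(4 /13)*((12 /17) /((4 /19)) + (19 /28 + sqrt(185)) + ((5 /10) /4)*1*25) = 6813 /3094 + 4*sqrt(185) /13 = 6.39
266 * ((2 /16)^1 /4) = 133 /16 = 8.31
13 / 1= 13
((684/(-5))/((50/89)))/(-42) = 5073/875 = 5.80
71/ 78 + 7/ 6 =27/ 13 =2.08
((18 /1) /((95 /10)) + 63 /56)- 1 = 307 /152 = 2.02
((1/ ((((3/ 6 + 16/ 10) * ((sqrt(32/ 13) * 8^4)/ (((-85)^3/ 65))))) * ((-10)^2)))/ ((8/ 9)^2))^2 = 439907195025/ 5603111255146496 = 0.00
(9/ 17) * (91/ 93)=273/ 527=0.52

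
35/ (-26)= -35/ 26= -1.35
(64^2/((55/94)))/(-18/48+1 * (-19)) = -3080192/8525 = -361.31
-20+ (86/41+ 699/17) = 23.22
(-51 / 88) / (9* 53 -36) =-17 / 12936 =-0.00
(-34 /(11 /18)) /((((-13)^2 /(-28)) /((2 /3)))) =11424 /1859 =6.15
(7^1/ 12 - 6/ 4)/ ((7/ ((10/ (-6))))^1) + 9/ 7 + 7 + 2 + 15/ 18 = 2857/ 252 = 11.34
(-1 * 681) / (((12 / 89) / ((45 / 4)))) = -909135 / 16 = -56820.94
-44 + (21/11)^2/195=-345913/7865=-43.98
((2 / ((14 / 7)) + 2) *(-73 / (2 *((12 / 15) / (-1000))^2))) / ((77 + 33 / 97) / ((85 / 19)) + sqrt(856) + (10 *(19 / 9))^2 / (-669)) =141922482477230493298828125 / 28930976832841592069 - 17076849178580192373046875 *sqrt(214) / 28930976832841592069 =-3729230.61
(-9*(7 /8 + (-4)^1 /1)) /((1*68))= 225 /544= 0.41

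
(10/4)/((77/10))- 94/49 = -859/539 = -1.59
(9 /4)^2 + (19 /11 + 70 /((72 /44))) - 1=76931 /1584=48.57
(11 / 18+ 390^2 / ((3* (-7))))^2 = 832698225529 / 15876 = 52450127.58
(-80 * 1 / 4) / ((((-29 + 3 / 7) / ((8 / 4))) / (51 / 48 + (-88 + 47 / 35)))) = -47933 / 400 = -119.83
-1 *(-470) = 470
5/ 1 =5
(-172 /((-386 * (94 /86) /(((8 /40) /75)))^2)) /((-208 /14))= 556549 /1203389474625000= 0.00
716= 716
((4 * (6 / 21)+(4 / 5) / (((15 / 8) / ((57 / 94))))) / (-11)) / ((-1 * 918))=524 / 3775275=0.00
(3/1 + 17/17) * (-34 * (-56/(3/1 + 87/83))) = 5644/3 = 1881.33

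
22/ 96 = 11/ 48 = 0.23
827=827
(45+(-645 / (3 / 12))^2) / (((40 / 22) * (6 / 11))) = 53695323 / 8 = 6711915.38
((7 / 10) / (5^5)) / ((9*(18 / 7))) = 49 / 5062500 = 0.00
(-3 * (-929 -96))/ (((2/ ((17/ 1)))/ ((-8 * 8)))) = -1672800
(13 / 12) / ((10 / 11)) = 143 / 120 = 1.19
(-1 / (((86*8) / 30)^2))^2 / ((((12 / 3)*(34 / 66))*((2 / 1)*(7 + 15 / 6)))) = 1670625 / 18092404293632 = 0.00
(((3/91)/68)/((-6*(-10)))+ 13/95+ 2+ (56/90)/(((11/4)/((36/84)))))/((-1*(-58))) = 0.04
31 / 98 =0.32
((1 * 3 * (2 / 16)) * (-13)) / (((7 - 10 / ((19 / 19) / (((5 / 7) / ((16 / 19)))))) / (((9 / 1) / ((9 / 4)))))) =1092 / 83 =13.16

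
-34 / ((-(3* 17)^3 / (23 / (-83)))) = -46 / 647649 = -0.00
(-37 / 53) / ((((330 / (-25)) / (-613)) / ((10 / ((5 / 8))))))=-518.72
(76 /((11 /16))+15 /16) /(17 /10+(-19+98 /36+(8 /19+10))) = -16775955 /625504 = -26.82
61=61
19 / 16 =1.19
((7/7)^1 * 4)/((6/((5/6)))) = 5/9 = 0.56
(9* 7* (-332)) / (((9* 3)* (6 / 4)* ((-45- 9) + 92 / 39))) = 10.00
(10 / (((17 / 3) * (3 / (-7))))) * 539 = -37730 / 17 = -2219.41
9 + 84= 93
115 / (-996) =-115 / 996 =-0.12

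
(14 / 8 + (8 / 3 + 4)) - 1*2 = 77 / 12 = 6.42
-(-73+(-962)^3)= 890277201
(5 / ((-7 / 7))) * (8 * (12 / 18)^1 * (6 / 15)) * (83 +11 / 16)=-892.67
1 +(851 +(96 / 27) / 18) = 69028 / 81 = 852.20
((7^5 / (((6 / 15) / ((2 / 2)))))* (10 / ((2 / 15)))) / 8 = 6302625 / 16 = 393914.06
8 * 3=24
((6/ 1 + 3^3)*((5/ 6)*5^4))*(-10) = -171875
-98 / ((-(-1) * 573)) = -98 / 573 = -0.17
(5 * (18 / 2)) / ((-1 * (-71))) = 45 / 71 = 0.63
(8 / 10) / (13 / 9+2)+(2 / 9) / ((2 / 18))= 346 / 155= 2.23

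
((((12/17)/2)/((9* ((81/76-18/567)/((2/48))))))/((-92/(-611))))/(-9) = -0.00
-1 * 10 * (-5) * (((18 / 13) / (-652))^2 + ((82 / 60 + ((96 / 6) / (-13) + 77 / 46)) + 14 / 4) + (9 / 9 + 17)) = 722187273055 / 619642218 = 1165.49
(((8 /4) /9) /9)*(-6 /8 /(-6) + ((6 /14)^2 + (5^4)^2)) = 51041707 /5292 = 9645.07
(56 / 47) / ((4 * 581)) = 2 / 3901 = 0.00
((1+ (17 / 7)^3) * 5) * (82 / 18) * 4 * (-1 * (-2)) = 957760 / 343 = 2792.30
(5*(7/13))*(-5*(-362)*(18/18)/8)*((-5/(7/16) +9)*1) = -76925/52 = -1479.33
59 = 59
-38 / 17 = -2.24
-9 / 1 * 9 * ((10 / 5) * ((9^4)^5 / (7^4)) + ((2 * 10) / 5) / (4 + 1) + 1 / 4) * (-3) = 118172508262033360198023 / 48020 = 2460901879675830074.93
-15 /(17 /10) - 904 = -15518 /17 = -912.82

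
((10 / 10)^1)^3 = 1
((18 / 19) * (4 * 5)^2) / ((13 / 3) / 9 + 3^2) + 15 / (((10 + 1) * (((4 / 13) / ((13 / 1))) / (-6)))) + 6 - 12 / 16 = -502377 / 1672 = -300.46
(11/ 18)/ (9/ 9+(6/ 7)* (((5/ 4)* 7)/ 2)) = 22/ 171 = 0.13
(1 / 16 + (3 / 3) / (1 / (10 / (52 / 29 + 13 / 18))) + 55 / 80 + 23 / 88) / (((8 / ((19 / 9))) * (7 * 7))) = 10948123 / 407639232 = 0.03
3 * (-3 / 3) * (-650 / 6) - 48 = 277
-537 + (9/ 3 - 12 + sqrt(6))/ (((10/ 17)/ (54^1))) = -6816/ 5 + 459 * sqrt(6)/ 5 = -1138.34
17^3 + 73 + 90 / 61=304236 / 61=4987.48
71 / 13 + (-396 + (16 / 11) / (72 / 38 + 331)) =-353228323 / 904475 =-390.53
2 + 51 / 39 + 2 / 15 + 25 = 5546 / 195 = 28.44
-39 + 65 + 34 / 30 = 407 / 15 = 27.13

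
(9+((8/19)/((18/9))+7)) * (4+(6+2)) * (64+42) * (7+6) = 5093088/19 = 268057.26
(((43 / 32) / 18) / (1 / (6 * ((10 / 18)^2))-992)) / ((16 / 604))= -162325 / 57108096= -0.00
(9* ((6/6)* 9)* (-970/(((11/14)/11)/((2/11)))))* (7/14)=-1099980/11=-99998.18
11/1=11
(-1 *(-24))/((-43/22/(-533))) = 6544.74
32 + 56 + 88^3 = 681560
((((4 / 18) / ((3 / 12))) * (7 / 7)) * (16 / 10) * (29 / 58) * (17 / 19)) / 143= 544 / 122265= 0.00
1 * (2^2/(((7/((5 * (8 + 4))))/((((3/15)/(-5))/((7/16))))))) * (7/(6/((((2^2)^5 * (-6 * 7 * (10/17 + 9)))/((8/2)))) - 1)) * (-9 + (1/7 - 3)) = -886636544/3407985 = -260.16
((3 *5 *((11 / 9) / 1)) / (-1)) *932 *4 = -205040 / 3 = -68346.67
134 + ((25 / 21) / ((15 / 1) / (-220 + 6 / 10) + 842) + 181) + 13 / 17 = 104115934297 / 329724843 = 315.77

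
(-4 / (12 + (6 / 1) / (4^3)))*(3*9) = -384 / 43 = -8.93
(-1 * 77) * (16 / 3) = -1232 / 3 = -410.67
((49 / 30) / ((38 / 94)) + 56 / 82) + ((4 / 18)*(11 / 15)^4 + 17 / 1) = 21.79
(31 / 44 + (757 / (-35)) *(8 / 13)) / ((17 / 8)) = -504718 / 85085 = -5.93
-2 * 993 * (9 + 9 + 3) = -41706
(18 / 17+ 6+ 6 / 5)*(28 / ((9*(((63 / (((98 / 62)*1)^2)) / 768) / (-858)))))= -54846984192 / 81685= -671444.99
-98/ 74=-49/ 37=-1.32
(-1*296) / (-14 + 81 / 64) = 18944 / 815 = 23.24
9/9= 1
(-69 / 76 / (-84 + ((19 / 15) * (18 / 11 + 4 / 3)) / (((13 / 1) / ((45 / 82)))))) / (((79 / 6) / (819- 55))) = 463610862 / 737833061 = 0.63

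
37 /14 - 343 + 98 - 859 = -15419 /14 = -1101.36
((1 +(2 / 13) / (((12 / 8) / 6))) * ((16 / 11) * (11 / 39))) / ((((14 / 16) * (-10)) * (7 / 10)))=-128 / 1183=-0.11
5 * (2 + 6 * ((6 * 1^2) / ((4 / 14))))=640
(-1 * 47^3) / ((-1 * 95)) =103823 / 95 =1092.87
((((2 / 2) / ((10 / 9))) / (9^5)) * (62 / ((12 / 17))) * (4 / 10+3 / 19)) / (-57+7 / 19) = -27931 / 2117890800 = -0.00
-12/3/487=-0.01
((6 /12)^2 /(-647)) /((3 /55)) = -55 /7764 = -0.01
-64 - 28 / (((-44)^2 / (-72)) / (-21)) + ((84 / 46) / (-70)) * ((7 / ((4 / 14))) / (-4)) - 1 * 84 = -169.71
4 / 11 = 0.36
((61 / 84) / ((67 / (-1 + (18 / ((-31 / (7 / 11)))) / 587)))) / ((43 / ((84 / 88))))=-12217873 / 50747939176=-0.00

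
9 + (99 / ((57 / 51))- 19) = 1493 / 19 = 78.58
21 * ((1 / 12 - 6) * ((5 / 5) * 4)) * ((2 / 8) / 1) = -497 / 4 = -124.25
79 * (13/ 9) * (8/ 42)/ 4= 1027/ 189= 5.43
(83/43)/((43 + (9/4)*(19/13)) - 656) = -4316/1363315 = -0.00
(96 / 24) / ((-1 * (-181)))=4 / 181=0.02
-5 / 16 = -0.31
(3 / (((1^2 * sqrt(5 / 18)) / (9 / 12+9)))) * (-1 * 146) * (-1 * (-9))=-230607 * sqrt(10) / 10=-72924.34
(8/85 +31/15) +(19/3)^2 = 32338/765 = 42.27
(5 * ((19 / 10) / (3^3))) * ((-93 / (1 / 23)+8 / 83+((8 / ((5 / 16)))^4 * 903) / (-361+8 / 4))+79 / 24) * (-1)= 9192385786559639 / 24135570000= 380864.67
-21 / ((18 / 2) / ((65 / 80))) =-91 / 48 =-1.90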